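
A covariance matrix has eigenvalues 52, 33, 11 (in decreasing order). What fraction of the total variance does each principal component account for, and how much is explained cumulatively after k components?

Step 1 — total variance = trace(Sigma) = Σ λ_i = 52 + 33 + 11 = 96.

Step 2 — fraction explained by component i = λ_i / Σ λ:
  PC1: 52/96 = 0.5417
  PC2: 33/96 = 0.3438
  PC3: 11/96 = 0.1146

Step 3 — cumulative fraction after k components = (λ_1 + ... + λ_k) / Σ λ:
  k = 1: 52/96 = 0.5417
  k = 2: (52 + 33)/96 = 85/96 = 0.8854
  k = 3: (52 + 33 + 11)/96 = 96/96 = 1

Summary (fraction, with percent):

explained: PC1 0.5417 (54.17%), PC2 0.3438 (34.38%), PC3 0.1146 (11.46%);  cumulative: 0.5417, 0.8854, 1


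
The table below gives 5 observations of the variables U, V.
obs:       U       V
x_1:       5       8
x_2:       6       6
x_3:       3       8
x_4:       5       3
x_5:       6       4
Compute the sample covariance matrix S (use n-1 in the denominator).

Step 1 — column means:
  mean(U) = (5 + 6 + 3 + 5 + 6) / 5 = 25/5 = 5
  mean(V) = (8 + 6 + 8 + 3 + 4) / 5 = 29/5 = 5.8

Step 2 — sample covariance S[i,j] = (1/(n-1)) · Σ_k (x_{k,i} - mean_i) · (x_{k,j} - mean_j), with n-1 = 4.
  S[U,U] = ((0)·(0) + (1)·(1) + (-2)·(-2) + (0)·(0) + (1)·(1)) / 4 = 6/4 = 1.5
  S[U,V] = ((0)·(2.2) + (1)·(0.2) + (-2)·(2.2) + (0)·(-2.8) + (1)·(-1.8)) / 4 = -6/4 = -1.5
  S[V,V] = ((2.2)·(2.2) + (0.2)·(0.2) + (2.2)·(2.2) + (-2.8)·(-2.8) + (-1.8)·(-1.8)) / 4 = 20.8/4 = 5.2

S is symmetric (S[j,i] = S[i,j]). Assembling:

S = [[1.5, -1.5],
 [-1.5, 5.2]]


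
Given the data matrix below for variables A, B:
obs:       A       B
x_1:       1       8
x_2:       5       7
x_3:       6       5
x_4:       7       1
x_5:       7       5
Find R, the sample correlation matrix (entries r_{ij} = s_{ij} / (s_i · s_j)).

Step 1 — column means:
  mean(A) = (1 + 5 + 6 + 7 + 7) / 5 = 26/5 = 5.2
  mean(B) = (8 + 7 + 5 + 1 + 5) / 5 = 26/5 = 5.2

Step 2 — sample variances and covariances s[i,j] = (1/(n-1)) · Σ_k (x_{k,i} - mean_i) · (x_{k,j} - mean_j), with n-1 = 4:
  s[A,A] = ((-4.2)·(-4.2) + (-0.2)·(-0.2) + (0.8)·(0.8) + (1.8)·(1.8) + (1.8)·(1.8)) / 4 = 24.8/4 = 6.2
  s[A,B] = ((-4.2)·(2.8) + (-0.2)·(1.8) + (0.8)·(-0.2) + (1.8)·(-4.2) + (1.8)·(-0.2)) / 4 = -20.2/4 = -5.05
  s[B,B] = ((2.8)·(2.8) + (1.8)·(1.8) + (-0.2)·(-0.2) + (-4.2)·(-4.2) + (-0.2)·(-0.2)) / 4 = 28.8/4 = 7.2
  Sample standard deviations s_i = √(s[i,i]):
  s(A) = √(6.2) = 2.49
  s(B) = √(7.2) = 2.6833

Step 3 — r_{ij} = s_{ij} / (s_i · s_j):
  r[A,A] = 1 (diagonal).
  r[A,B] = -5.05 / (2.49 · 2.6833) = -5.05 / 6.6813 = -0.7558
  r[B,B] = 1 (diagonal).

R is symmetric with unit diagonal. Assembling:

R = [[1, -0.7558],
 [-0.7558, 1]]


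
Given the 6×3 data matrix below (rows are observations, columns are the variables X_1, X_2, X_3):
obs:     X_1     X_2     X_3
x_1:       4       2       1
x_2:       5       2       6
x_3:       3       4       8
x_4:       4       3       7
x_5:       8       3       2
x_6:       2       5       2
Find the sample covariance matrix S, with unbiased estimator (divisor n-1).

Step 1 — column means:
  mean(X_1) = (4 + 5 + 3 + 4 + 8 + 2) / 6 = 26/6 = 4.3333
  mean(X_2) = (2 + 2 + 4 + 3 + 3 + 5) / 6 = 19/6 = 3.1667
  mean(X_3) = (1 + 6 + 8 + 7 + 2 + 2) / 6 = 26/6 = 4.3333

Step 2 — sample covariance S[i,j] = (1/(n-1)) · Σ_k (x_{k,i} - mean_i) · (x_{k,j} - mean_j), with n-1 = 5.
  S[X_1,X_1] = ((-0.3333)·(-0.3333) + (0.6667)·(0.6667) + (-1.3333)·(-1.3333) + (-0.3333)·(-0.3333) + (3.6667)·(3.6667) + (-2.3333)·(-2.3333)) / 5 = 21.3333/5 = 4.2667
  S[X_1,X_2] = ((-0.3333)·(-1.1667) + (0.6667)·(-1.1667) + (-1.3333)·(0.8333) + (-0.3333)·(-0.1667) + (3.6667)·(-0.1667) + (-2.3333)·(1.8333)) / 5 = -6.3333/5 = -1.2667
  S[X_1,X_3] = ((-0.3333)·(-3.3333) + (0.6667)·(1.6667) + (-1.3333)·(3.6667) + (-0.3333)·(2.6667) + (3.6667)·(-2.3333) + (-2.3333)·(-2.3333)) / 5 = -6.6667/5 = -1.3333
  S[X_2,X_2] = ((-1.1667)·(-1.1667) + (-1.1667)·(-1.1667) + (0.8333)·(0.8333) + (-0.1667)·(-0.1667) + (-0.1667)·(-0.1667) + (1.8333)·(1.8333)) / 5 = 6.8333/5 = 1.3667
  S[X_2,X_3] = ((-1.1667)·(-3.3333) + (-1.1667)·(1.6667) + (0.8333)·(3.6667) + (-0.1667)·(2.6667) + (-0.1667)·(-2.3333) + (1.8333)·(-2.3333)) / 5 = 0.6667/5 = 0.1333
  S[X_3,X_3] = ((-3.3333)·(-3.3333) + (1.6667)·(1.6667) + (3.6667)·(3.6667) + (2.6667)·(2.6667) + (-2.3333)·(-2.3333) + (-2.3333)·(-2.3333)) / 5 = 45.3333/5 = 9.0667

S is symmetric (S[j,i] = S[i,j]). Assembling:

S = [[4.2667, -1.2667, -1.3333],
 [-1.2667, 1.3667, 0.1333],
 [-1.3333, 0.1333, 9.0667]]


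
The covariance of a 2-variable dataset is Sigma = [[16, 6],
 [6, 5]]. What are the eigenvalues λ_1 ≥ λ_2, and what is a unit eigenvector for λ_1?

Step 1 — characteristic polynomial of 2×2 Sigma:
  det(Sigma - λI) = λ² - trace · λ + det = 0.
  trace = 16 + 5 = 21, det = 16·5 - (6)² = 44.
Step 2 — discriminant:
  Δ = trace² - 4·det = 441 - 176 = 265.
Step 3 — eigenvalues:
  λ = (trace ± √Δ)/2 = (21 ± 16.2788)/2,
  λ_1 = 18.6394,  λ_2 = 2.3606.

Step 4 — unit eigenvector for λ_1: solve (Sigma - λ_1 I)v = 0. First row:
  (16 - 18.6394)·v_x + (6)·v_y = 0, i.e. (-2.6394)·v_x + (6)·v_y = 0,
  so v ∝ (b, λ_1 - a) = (6, 2.6394) = u.
  ||u|| = √((6)² + (2.6394)²) = √(42.9665) ≈ 6.5549,
  v_1 = u/||u|| ≈ (0.9153, 0.4027) (||v_1|| = 1).

λ_1 = 18.6394,  λ_2 = 2.3606;  v_1 ≈ (0.9153, 0.4027)


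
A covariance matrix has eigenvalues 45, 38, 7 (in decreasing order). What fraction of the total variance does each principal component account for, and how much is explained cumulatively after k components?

Step 1 — total variance = trace(Sigma) = Σ λ_i = 45 + 38 + 7 = 90.

Step 2 — fraction explained by component i = λ_i / Σ λ:
  PC1: 45/90 = 0.5
  PC2: 38/90 = 0.4222
  PC3: 7/90 = 0.0778

Step 3 — cumulative fraction after k components = (λ_1 + ... + λ_k) / Σ λ:
  k = 1: 45/90 = 0.5
  k = 2: (45 + 38)/90 = 83/90 = 0.9222
  k = 3: (45 + 38 + 7)/90 = 90/90 = 1

Summary (fraction, with percent):

explained: PC1 0.5 (50%), PC2 0.4222 (42.22%), PC3 0.0778 (7.78%);  cumulative: 0.5, 0.9222, 1


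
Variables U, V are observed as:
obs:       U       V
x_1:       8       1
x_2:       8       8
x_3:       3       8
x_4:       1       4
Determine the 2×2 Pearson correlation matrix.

Step 1 — column means:
  mean(U) = (8 + 8 + 3 + 1) / 4 = 20/4 = 5
  mean(V) = (1 + 8 + 8 + 4) / 4 = 21/4 = 5.25

Step 2 — sample variances and covariances s[i,j] = (1/(n-1)) · Σ_k (x_{k,i} - mean_i) · (x_{k,j} - mean_j), with n-1 = 3:
  s[U,U] = ((3)·(3) + (3)·(3) + (-2)·(-2) + (-4)·(-4)) / 3 = 38/3 = 12.6667
  s[U,V] = ((3)·(-4.25) + (3)·(2.75) + (-2)·(2.75) + (-4)·(-1.25)) / 3 = -5/3 = -1.6667
  s[V,V] = ((-4.25)·(-4.25) + (2.75)·(2.75) + (2.75)·(2.75) + (-1.25)·(-1.25)) / 3 = 34.75/3 = 11.5833
  Sample standard deviations s_i = √(s[i,i]):
  s(U) = √(12.6667) = 3.559
  s(V) = √(11.5833) = 3.4034

Step 3 — r_{ij} = s_{ij} / (s_i · s_j):
  r[U,U] = 1 (diagonal).
  r[U,V] = -1.6667 / (3.559 · 3.4034) = -1.6667 / 12.1129 = -0.1376
  r[V,V] = 1 (diagonal).

R is symmetric with unit diagonal. Assembling:

R = [[1, -0.1376],
 [-0.1376, 1]]


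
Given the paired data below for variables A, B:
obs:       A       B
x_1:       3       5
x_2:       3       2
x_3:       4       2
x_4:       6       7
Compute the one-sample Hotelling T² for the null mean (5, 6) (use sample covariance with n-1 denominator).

Step 1 — sample mean vector:
  mean(A) = (3 + 3 + 4 + 6) / 4 = 16/4 = 4
  mean(B) = (5 + 2 + 2 + 7) / 4 = 16/4 = 4
  x̄ = (4, 4),  deviation x̄ - mu_0 = (4, 4) - (5, 6) = (-1, -2).

Step 2 — sample covariance matrix, S[i,j] = (1/(n-1)) · Σ_k (x_{k,i} - mean_i) · (x_{k,j} - mean_j), divisor n-1 = 3:
  S[A,A] = ((-1)·(-1) + (-1)·(-1) + (0)·(0) + (2)·(2)) / 3 = 6/3 = 2
  S[A,B] = ((-1)·(1) + (-1)·(-2) + (0)·(-2) + (2)·(3)) / 3 = 7/3 = 2.3333
  S[B,B] = ((1)·(1) + (-2)·(-2) + (-2)·(-2) + (3)·(3)) / 3 = 18/3 = 6
  S = [[2, 2.3333],
 [2.3333, 6]].

Step 3 — invert S. det(S) = 2·6 - (2.3333)² = 6.5556.
  S^{-1} = (1/det) · [[d, -b], [-b, a]] = [[0.9153, -0.3559],
 [-0.3559, 0.3051]].

Step 4 — quadratic form (x̄ - mu_0)^T · S^{-1} · (x̄ - mu_0):
  S^{-1} · (x̄ - mu_0) = (-0.2034, -0.2542),
  (x̄ - mu_0)^T · [...] = (-1)·(-0.2034) + (-2)·(-0.2542) = 0.7119.

Step 5 — scale by n: T² = 4 · 0.7119 = 2.8475.

T² ≈ 2.8475


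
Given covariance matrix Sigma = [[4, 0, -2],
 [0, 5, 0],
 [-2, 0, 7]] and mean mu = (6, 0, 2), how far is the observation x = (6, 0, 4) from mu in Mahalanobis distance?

Step 1 — centre the observation: (x - mu) = (0, 0, 2).

Step 2 — invert Sigma (cofactor / det for 3×3, or solve directly):
  Sigma^{-1} = [[0.2917, 0, 0.0833],
 [0, 0.2, 0],
 [0.0833, 0, 0.1667]].

Step 3 — form the quadratic (x - mu)^T · Sigma^{-1} · (x - mu):
  Sigma^{-1} · (x - mu) = (0.1667, 0, 0.3333).
  (x - mu)^T · [Sigma^{-1} · (x - mu)] = (0)·(0.1667) + (0)·(0) + (2)·(0.3333) = 0.6667.

Step 4 — take square root: d = √(0.6667) ≈ 0.8165.

d(x, mu) = √(0.6667) ≈ 0.8165


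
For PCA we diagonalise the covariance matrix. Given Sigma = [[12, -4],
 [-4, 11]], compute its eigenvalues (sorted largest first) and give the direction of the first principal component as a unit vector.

Step 1 — characteristic polynomial of 2×2 Sigma:
  det(Sigma - λI) = λ² - trace · λ + det = 0.
  trace = 12 + 11 = 23, det = 12·11 - (-4)² = 116.
Step 2 — discriminant:
  Δ = trace² - 4·det = 529 - 464 = 65.
Step 3 — eigenvalues:
  λ = (trace ± √Δ)/2 = (23 ± 8.0623)/2,
  λ_1 = 15.5311,  λ_2 = 7.4689.

Step 4 — unit eigenvector for λ_1: solve (Sigma - λ_1 I)v = 0. First row:
  (12 - 15.5311)·v_x + (-4)·v_y = 0, i.e. (-3.5311)·v_x + (-4)·v_y = 0,
  so v ∝ (b, λ_1 - a) = (-4, 3.5311); multiply by -1 so the first entry is positive: u = (4, -3.5311).
  ||u|| = √((4)² + (-3.5311)²) = √(28.4689) ≈ 5.3356,
  v_1 = u/||u|| ≈ (0.7497, -0.6618) (||v_1|| = 1).

λ_1 = 15.5311,  λ_2 = 7.4689;  v_1 ≈ (0.7497, -0.6618)


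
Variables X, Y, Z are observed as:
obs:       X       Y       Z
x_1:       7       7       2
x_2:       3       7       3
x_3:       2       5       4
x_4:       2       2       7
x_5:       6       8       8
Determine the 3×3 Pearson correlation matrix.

Step 1 — column means:
  mean(X) = (7 + 3 + 2 + 2 + 6) / 5 = 20/5 = 4
  mean(Y) = (7 + 7 + 5 + 2 + 8) / 5 = 29/5 = 5.8
  mean(Z) = (2 + 3 + 4 + 7 + 8) / 5 = 24/5 = 4.8

Step 2 — sample variances and covariances s[i,j] = (1/(n-1)) · Σ_k (x_{k,i} - mean_i) · (x_{k,j} - mean_j), with n-1 = 4:
  s[X,X] = ((3)·(3) + (-1)·(-1) + (-2)·(-2) + (-2)·(-2) + (2)·(2)) / 4 = 22/4 = 5.5
  s[X,Y] = ((3)·(1.2) + (-1)·(1.2) + (-2)·(-0.8) + (-2)·(-3.8) + (2)·(2.2)) / 4 = 16/4 = 4
  s[X,Z] = ((3)·(-2.8) + (-1)·(-1.8) + (-2)·(-0.8) + (-2)·(2.2) + (2)·(3.2)) / 4 = -3/4 = -0.75
  s[Y,Y] = ((1.2)·(1.2) + (1.2)·(1.2) + (-0.8)·(-0.8) + (-3.8)·(-3.8) + (2.2)·(2.2)) / 4 = 22.8/4 = 5.7
  s[Y,Z] = ((1.2)·(-2.8) + (1.2)·(-1.8) + (-0.8)·(-0.8) + (-3.8)·(2.2) + (2.2)·(3.2)) / 4 = -6.2/4 = -1.55
  s[Z,Z] = ((-2.8)·(-2.8) + (-1.8)·(-1.8) + (-0.8)·(-0.8) + (2.2)·(2.2) + (3.2)·(3.2)) / 4 = 26.8/4 = 6.7
  Sample standard deviations s_i = √(s[i,i]):
  s(X) = √(5.5) = 2.3452
  s(Y) = √(5.7) = 2.3875
  s(Z) = √(6.7) = 2.5884

Step 3 — r_{ij} = s_{ij} / (s_i · s_j):
  r[X,X] = 1 (diagonal).
  r[X,Y] = 4 / (2.3452 · 2.3875) = 4 / 5.5991 = 0.7144
  r[X,Z] = -0.75 / (2.3452 · 2.5884) = -0.75 / 6.0704 = -0.1235
  r[Y,Y] = 1 (diagonal).
  r[Y,Z] = -1.55 / (2.3875 · 2.5884) = -1.55 / 6.1798 = -0.2508
  r[Z,Z] = 1 (diagonal).

R is symmetric with unit diagonal. Assembling:

R = [[1, 0.7144, -0.1235],
 [0.7144, 1, -0.2508],
 [-0.1235, -0.2508, 1]]


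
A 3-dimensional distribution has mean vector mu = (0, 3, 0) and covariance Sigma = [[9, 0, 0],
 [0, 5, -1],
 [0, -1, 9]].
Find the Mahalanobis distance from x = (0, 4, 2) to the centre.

Step 1 — centre the observation: (x - mu) = (0, 1, 2).

Step 2 — invert Sigma (cofactor / det for 3×3, or solve directly):
  Sigma^{-1} = [[0.1111, 0, 0],
 [0, 0.2045, 0.0227],
 [0, 0.0227, 0.1136]].

Step 3 — form the quadratic (x - mu)^T · Sigma^{-1} · (x - mu):
  Sigma^{-1} · (x - mu) = (0, 0.25, 0.25).
  (x - mu)^T · [Sigma^{-1} · (x - mu)] = (0)·(0) + (1)·(0.25) + (2)·(0.25) = 0.75.

Step 4 — take square root: d = √(0.75) ≈ 0.866.

d(x, mu) = √(0.75) ≈ 0.866


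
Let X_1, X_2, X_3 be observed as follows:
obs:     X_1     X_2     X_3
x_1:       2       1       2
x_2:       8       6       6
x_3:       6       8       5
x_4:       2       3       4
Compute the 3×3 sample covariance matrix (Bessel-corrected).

Step 1 — column means:
  mean(X_1) = (2 + 8 + 6 + 2) / 4 = 18/4 = 4.5
  mean(X_2) = (1 + 6 + 8 + 3) / 4 = 18/4 = 4.5
  mean(X_3) = (2 + 6 + 5 + 4) / 4 = 17/4 = 4.25

Step 2 — sample covariance S[i,j] = (1/(n-1)) · Σ_k (x_{k,i} - mean_i) · (x_{k,j} - mean_j), with n-1 = 3.
  S[X_1,X_1] = ((-2.5)·(-2.5) + (3.5)·(3.5) + (1.5)·(1.5) + (-2.5)·(-2.5)) / 3 = 27/3 = 9
  S[X_1,X_2] = ((-2.5)·(-3.5) + (3.5)·(1.5) + (1.5)·(3.5) + (-2.5)·(-1.5)) / 3 = 23/3 = 7.6667
  S[X_1,X_3] = ((-2.5)·(-2.25) + (3.5)·(1.75) + (1.5)·(0.75) + (-2.5)·(-0.25)) / 3 = 13.5/3 = 4.5
  S[X_2,X_2] = ((-3.5)·(-3.5) + (1.5)·(1.5) + (3.5)·(3.5) + (-1.5)·(-1.5)) / 3 = 29/3 = 9.6667
  S[X_2,X_3] = ((-3.5)·(-2.25) + (1.5)·(1.75) + (3.5)·(0.75) + (-1.5)·(-0.25)) / 3 = 13.5/3 = 4.5
  S[X_3,X_3] = ((-2.25)·(-2.25) + (1.75)·(1.75) + (0.75)·(0.75) + (-0.25)·(-0.25)) / 3 = 8.75/3 = 2.9167

S is symmetric (S[j,i] = S[i,j]). Assembling:

S = [[9, 7.6667, 4.5],
 [7.6667, 9.6667, 4.5],
 [4.5, 4.5, 2.9167]]


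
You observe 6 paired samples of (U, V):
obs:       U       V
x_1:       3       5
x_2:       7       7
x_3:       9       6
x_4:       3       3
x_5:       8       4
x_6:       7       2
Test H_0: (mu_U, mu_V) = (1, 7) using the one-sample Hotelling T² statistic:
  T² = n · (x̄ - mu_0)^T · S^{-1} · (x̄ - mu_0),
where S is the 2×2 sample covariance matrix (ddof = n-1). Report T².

Step 1 — sample mean vector:
  mean(U) = (3 + 7 + 9 + 3 + 8 + 7) / 6 = 37/6 = 6.1667
  mean(V) = (5 + 7 + 6 + 3 + 4 + 2) / 6 = 27/6 = 4.5
  x̄ = (6.1667, 4.5),  deviation x̄ - mu_0 = (6.1667, 4.5) - (1, 7) = (5.1667, -2.5).

Step 2 — sample covariance matrix, S[i,j] = (1/(n-1)) · Σ_k (x_{k,i} - mean_i) · (x_{k,j} - mean_j), divisor n-1 = 5:
  S[U,U] = ((-3.1667)·(-3.1667) + (0.8333)·(0.8333) + (2.8333)·(2.8333) + (-3.1667)·(-3.1667) + (1.8333)·(1.8333) + (0.8333)·(0.8333)) / 5 = 32.8333/5 = 6.5667
  S[U,V] = ((-3.1667)·(0.5) + (0.8333)·(2.5) + (2.8333)·(1.5) + (-3.1667)·(-1.5) + (1.8333)·(-0.5) + (0.8333)·(-2.5)) / 5 = 6.5/5 = 1.3
  S[V,V] = ((0.5)·(0.5) + (2.5)·(2.5) + (1.5)·(1.5) + (-1.5)·(-1.5) + (-0.5)·(-0.5) + (-2.5)·(-2.5)) / 5 = 17.5/5 = 3.5
  S = [[6.5667, 1.3],
 [1.3, 3.5]].

Step 3 — invert S. det(S) = 6.5667·3.5 - (1.3)² = 21.2933.
  S^{-1} = (1/det) · [[d, -b], [-b, a]] = [[0.1644, -0.0611],
 [-0.0611, 0.3084]].

Step 4 — quadratic form (x̄ - mu_0)^T · S^{-1} · (x̄ - mu_0):
  S^{-1} · (x̄ - mu_0) = (1.0019, -1.0864),
  (x̄ - mu_0)^T · [...] = (5.1667)·(1.0019) + (-2.5)·(-1.0864) = 7.8924.

Step 5 — scale by n: T² = 6 · 7.8924 = 47.3544.

T² ≈ 47.3544


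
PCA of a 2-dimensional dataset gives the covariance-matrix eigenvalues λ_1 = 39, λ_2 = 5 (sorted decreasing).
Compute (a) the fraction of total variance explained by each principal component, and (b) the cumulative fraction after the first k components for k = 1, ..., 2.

Step 1 — total variance = trace(Sigma) = Σ λ_i = 39 + 5 = 44.

Step 2 — fraction explained by component i = λ_i / Σ λ:
  PC1: 39/44 = 0.8864
  PC2: 5/44 = 0.1136

Step 3 — cumulative fraction after k components = (λ_1 + ... + λ_k) / Σ λ:
  k = 1: 39/44 = 0.8864
  k = 2: (39 + 5)/44 = 44/44 = 1

Summary (fraction, with percent):

explained: PC1 0.8864 (88.64%), PC2 0.1136 (11.36%);  cumulative: 0.8864, 1


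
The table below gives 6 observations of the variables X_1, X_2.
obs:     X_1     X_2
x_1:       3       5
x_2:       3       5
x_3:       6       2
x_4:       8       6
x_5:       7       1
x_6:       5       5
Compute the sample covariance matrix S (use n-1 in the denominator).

Step 1 — column means:
  mean(X_1) = (3 + 3 + 6 + 8 + 7 + 5) / 6 = 32/6 = 5.3333
  mean(X_2) = (5 + 5 + 2 + 6 + 1 + 5) / 6 = 24/6 = 4

Step 2 — sample covariance S[i,j] = (1/(n-1)) · Σ_k (x_{k,i} - mean_i) · (x_{k,j} - mean_j), with n-1 = 5.
  S[X_1,X_1] = ((-2.3333)·(-2.3333) + (-2.3333)·(-2.3333) + (0.6667)·(0.6667) + (2.6667)·(2.6667) + (1.6667)·(1.6667) + (-0.3333)·(-0.3333)) / 5 = 21.3333/5 = 4.2667
  S[X_1,X_2] = ((-2.3333)·(1) + (-2.3333)·(1) + (0.6667)·(-2) + (2.6667)·(2) + (1.6667)·(-3) + (-0.3333)·(1)) / 5 = -6/5 = -1.2
  S[X_2,X_2] = ((1)·(1) + (1)·(1) + (-2)·(-2) + (2)·(2) + (-3)·(-3) + (1)·(1)) / 5 = 20/5 = 4

S is symmetric (S[j,i] = S[i,j]). Assembling:

S = [[4.2667, -1.2],
 [-1.2, 4]]


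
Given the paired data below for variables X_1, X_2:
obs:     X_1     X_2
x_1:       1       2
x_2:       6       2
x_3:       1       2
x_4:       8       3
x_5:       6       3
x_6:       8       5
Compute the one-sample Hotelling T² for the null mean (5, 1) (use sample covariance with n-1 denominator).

Step 1 — sample mean vector:
  mean(X_1) = (1 + 6 + 1 + 8 + 6 + 8) / 6 = 30/6 = 5
  mean(X_2) = (2 + 2 + 2 + 3 + 3 + 5) / 6 = 17/6 = 2.8333
  x̄ = (5, 2.8333),  deviation x̄ - mu_0 = (5, 2.8333) - (5, 1) = (0, 1.8333).

Step 2 — sample covariance matrix, S[i,j] = (1/(n-1)) · Σ_k (x_{k,i} - mean_i) · (x_{k,j} - mean_j), divisor n-1 = 5:
  S[X_1,X_1] = ((-4)·(-4) + (1)·(1) + (-4)·(-4) + (3)·(3) + (1)·(1) + (3)·(3)) / 5 = 52/5 = 10.4
  S[X_1,X_2] = ((-4)·(-0.8333) + (1)·(-0.8333) + (-4)·(-0.8333) + (3)·(0.1667) + (1)·(0.1667) + (3)·(2.1667)) / 5 = 13/5 = 2.6
  S[X_2,X_2] = ((-0.8333)·(-0.8333) + (-0.8333)·(-0.8333) + (-0.8333)·(-0.8333) + (0.1667)·(0.1667) + (0.1667)·(0.1667) + (2.1667)·(2.1667)) / 5 = 6.8333/5 = 1.3667
  S = [[10.4, 2.6],
 [2.6, 1.3667]].

Step 3 — invert S. det(S) = 10.4·1.3667 - (2.6)² = 7.4533.
  S^{-1} = (1/det) · [[d, -b], [-b, a]] = [[0.1834, -0.3488],
 [-0.3488, 1.3953]].

Step 4 — quadratic form (x̄ - mu_0)^T · S^{-1} · (x̄ - mu_0):
  S^{-1} · (x̄ - mu_0) = (-0.6395, 2.5581),
  (x̄ - mu_0)^T · [...] = (0)·(-0.6395) + (1.8333)·(2.5581) = 4.6899.

Step 5 — scale by n: T² = 6 · 4.6899 = 28.1395.

T² ≈ 28.1395


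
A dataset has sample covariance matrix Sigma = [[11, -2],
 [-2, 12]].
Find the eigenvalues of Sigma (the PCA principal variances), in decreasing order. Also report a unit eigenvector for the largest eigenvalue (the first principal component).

Step 1 — characteristic polynomial of 2×2 Sigma:
  det(Sigma - λI) = λ² - trace · λ + det = 0.
  trace = 11 + 12 = 23, det = 11·12 - (-2)² = 128.
Step 2 — discriminant:
  Δ = trace² - 4·det = 529 - 512 = 17.
Step 3 — eigenvalues:
  λ = (trace ± √Δ)/2 = (23 ± 4.1231)/2,
  λ_1 = 13.5616,  λ_2 = 9.4384.

Step 4 — unit eigenvector for λ_1: solve (Sigma - λ_1 I)v = 0. First row:
  (11 - 13.5616)·v_x + (-2)·v_y = 0, i.e. (-2.5616)·v_x + (-2)·v_y = 0,
  so v ∝ (b, λ_1 - a) = (-2, 2.5616); multiply by -1 so the first entry is positive: u = (2, -2.5616).
  ||u|| = √((2)² + (-2.5616)²) = √(10.5616) ≈ 3.2499,
  v_1 = u/||u|| ≈ (0.6154, -0.7882) (||v_1|| = 1).

λ_1 = 13.5616,  λ_2 = 9.4384;  v_1 ≈ (0.6154, -0.7882)


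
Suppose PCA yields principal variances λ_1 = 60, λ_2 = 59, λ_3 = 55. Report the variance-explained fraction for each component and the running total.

Step 1 — total variance = trace(Sigma) = Σ λ_i = 60 + 59 + 55 = 174.

Step 2 — fraction explained by component i = λ_i / Σ λ:
  PC1: 60/174 = 0.3448
  PC2: 59/174 = 0.3391
  PC3: 55/174 = 0.3161

Step 3 — cumulative fraction after k components = (λ_1 + ... + λ_k) / Σ λ:
  k = 1: 60/174 = 0.3448
  k = 2: (60 + 59)/174 = 119/174 = 0.6839
  k = 3: (60 + 59 + 55)/174 = 174/174 = 1

Summary (fraction, with percent):

explained: PC1 0.3448 (34.48%), PC2 0.3391 (33.91%), PC3 0.3161 (31.61%);  cumulative: 0.3448, 0.6839, 1


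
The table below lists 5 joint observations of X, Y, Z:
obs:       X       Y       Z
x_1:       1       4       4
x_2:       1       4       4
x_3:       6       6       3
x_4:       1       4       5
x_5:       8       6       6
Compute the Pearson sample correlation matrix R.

Step 1 — column means:
  mean(X) = (1 + 1 + 6 + 1 + 8) / 5 = 17/5 = 3.4
  mean(Y) = (4 + 4 + 6 + 4 + 6) / 5 = 24/5 = 4.8
  mean(Z) = (4 + 4 + 3 + 5 + 6) / 5 = 22/5 = 4.4

Step 2 — sample variances and covariances s[i,j] = (1/(n-1)) · Σ_k (x_{k,i} - mean_i) · (x_{k,j} - mean_j), with n-1 = 4:
  s[X,X] = ((-2.4)·(-2.4) + (-2.4)·(-2.4) + (2.6)·(2.6) + (-2.4)·(-2.4) + (4.6)·(4.6)) / 4 = 45.2/4 = 11.3
  s[X,Y] = ((-2.4)·(-0.8) + (-2.4)·(-0.8) + (2.6)·(1.2) + (-2.4)·(-0.8) + (4.6)·(1.2)) / 4 = 14.4/4 = 3.6
  s[X,Z] = ((-2.4)·(-0.4) + (-2.4)·(-0.4) + (2.6)·(-1.4) + (-2.4)·(0.6) + (4.6)·(1.6)) / 4 = 4.2/4 = 1.05
  s[Y,Y] = ((-0.8)·(-0.8) + (-0.8)·(-0.8) + (1.2)·(1.2) + (-0.8)·(-0.8) + (1.2)·(1.2)) / 4 = 4.8/4 = 1.2
  s[Y,Z] = ((-0.8)·(-0.4) + (-0.8)·(-0.4) + (1.2)·(-1.4) + (-0.8)·(0.6) + (1.2)·(1.6)) / 4 = 0.4/4 = 0.1
  s[Z,Z] = ((-0.4)·(-0.4) + (-0.4)·(-0.4) + (-1.4)·(-1.4) + (0.6)·(0.6) + (1.6)·(1.6)) / 4 = 5.2/4 = 1.3
  Sample standard deviations s_i = √(s[i,i]):
  s(X) = √(11.3) = 3.3615
  s(Y) = √(1.2) = 1.0954
  s(Z) = √(1.3) = 1.1402

Step 3 — r_{ij} = s_{ij} / (s_i · s_j):
  r[X,X] = 1 (diagonal).
  r[X,Y] = 3.6 / (3.3615 · 1.0954) = 3.6 / 3.6824 = 0.9776
  r[X,Z] = 1.05 / (3.3615 · 1.1402) = 1.05 / 3.8328 = 0.274
  r[Y,Y] = 1 (diagonal).
  r[Y,Z] = 0.1 / (1.0954 · 1.1402) = 0.1 / 1.249 = 0.0801
  r[Z,Z] = 1 (diagonal).

R is symmetric with unit diagonal. Assembling:

R = [[1, 0.9776, 0.274],
 [0.9776, 1, 0.0801],
 [0.274, 0.0801, 1]]


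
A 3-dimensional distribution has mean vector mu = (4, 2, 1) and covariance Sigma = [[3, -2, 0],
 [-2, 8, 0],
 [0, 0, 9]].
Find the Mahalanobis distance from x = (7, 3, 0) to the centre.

Step 1 — centre the observation: (x - mu) = (3, 1, -1).

Step 2 — invert Sigma (cofactor / det for 3×3, or solve directly):
  Sigma^{-1} = [[0.4, 0.1, 0],
 [0.1, 0.15, 0],
 [0, 0, 0.1111]].

Step 3 — form the quadratic (x - mu)^T · Sigma^{-1} · (x - mu):
  Sigma^{-1} · (x - mu) = (1.3, 0.45, -0.1111).
  (x - mu)^T · [Sigma^{-1} · (x - mu)] = (3)·(1.3) + (1)·(0.45) + (-1)·(-0.1111) = 4.4611.

Step 4 — take square root: d = √(4.4611) ≈ 2.1121.

d(x, mu) = √(4.4611) ≈ 2.1121


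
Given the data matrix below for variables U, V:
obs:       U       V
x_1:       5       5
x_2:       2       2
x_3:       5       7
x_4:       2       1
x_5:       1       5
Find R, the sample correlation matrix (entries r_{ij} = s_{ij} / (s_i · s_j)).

Step 1 — column means:
  mean(U) = (5 + 2 + 5 + 2 + 1) / 5 = 15/5 = 3
  mean(V) = (5 + 2 + 7 + 1 + 5) / 5 = 20/5 = 4

Step 2 — sample variances and covariances s[i,j] = (1/(n-1)) · Σ_k (x_{k,i} - mean_i) · (x_{k,j} - mean_j), with n-1 = 4:
  s[U,U] = ((2)·(2) + (-1)·(-1) + (2)·(2) + (-1)·(-1) + (-2)·(-2)) / 4 = 14/4 = 3.5
  s[U,V] = ((2)·(1) + (-1)·(-2) + (2)·(3) + (-1)·(-3) + (-2)·(1)) / 4 = 11/4 = 2.75
  s[V,V] = ((1)·(1) + (-2)·(-2) + (3)·(3) + (-3)·(-3) + (1)·(1)) / 4 = 24/4 = 6
  Sample standard deviations s_i = √(s[i,i]):
  s(U) = √(3.5) = 1.8708
  s(V) = √(6) = 2.4495

Step 3 — r_{ij} = s_{ij} / (s_i · s_j):
  r[U,U] = 1 (diagonal).
  r[U,V] = 2.75 / (1.8708 · 2.4495) = 2.75 / 4.5826 = 0.6001
  r[V,V] = 1 (diagonal).

R is symmetric with unit diagonal. Assembling:

R = [[1, 0.6001],
 [0.6001, 1]]


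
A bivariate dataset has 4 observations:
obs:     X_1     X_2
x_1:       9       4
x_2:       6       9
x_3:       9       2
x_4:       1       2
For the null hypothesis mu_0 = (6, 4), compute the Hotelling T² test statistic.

Step 1 — sample mean vector:
  mean(X_1) = (9 + 6 + 9 + 1) / 4 = 25/4 = 6.25
  mean(X_2) = (4 + 9 + 2 + 2) / 4 = 17/4 = 4.25
  x̄ = (6.25, 4.25),  deviation x̄ - mu_0 = (6.25, 4.25) - (6, 4) = (0.25, 0.25).

Step 2 — sample covariance matrix, S[i,j] = (1/(n-1)) · Σ_k (x_{k,i} - mean_i) · (x_{k,j} - mean_j), divisor n-1 = 3:
  S[X_1,X_1] = ((2.75)·(2.75) + (-0.25)·(-0.25) + (2.75)·(2.75) + (-5.25)·(-5.25)) / 3 = 42.75/3 = 14.25
  S[X_1,X_2] = ((2.75)·(-0.25) + (-0.25)·(4.75) + (2.75)·(-2.25) + (-5.25)·(-2.25)) / 3 = 3.75/3 = 1.25
  S[X_2,X_2] = ((-0.25)·(-0.25) + (4.75)·(4.75) + (-2.25)·(-2.25) + (-2.25)·(-2.25)) / 3 = 32.75/3 = 10.9167
  S = [[14.25, 1.25],
 [1.25, 10.9167]].

Step 3 — invert S. det(S) = 14.25·10.9167 - (1.25)² = 154.
  S^{-1} = (1/det) · [[d, -b], [-b, a]] = [[0.0709, -0.0081],
 [-0.0081, 0.0925]].

Step 4 — quadratic form (x̄ - mu_0)^T · S^{-1} · (x̄ - mu_0):
  S^{-1} · (x̄ - mu_0) = (0.0157, 0.0211),
  (x̄ - mu_0)^T · [...] = (0.25)·(0.0157) + (0.25)·(0.0211) = 0.0092.

Step 5 — scale by n: T² = 4 · 0.0092 = 0.0368.

T² ≈ 0.0368


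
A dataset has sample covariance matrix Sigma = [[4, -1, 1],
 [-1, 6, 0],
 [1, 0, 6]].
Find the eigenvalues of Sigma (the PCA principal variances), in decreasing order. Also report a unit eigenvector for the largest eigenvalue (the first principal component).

Step 1 — characteristic polynomial p(λ) = det(λI - Sigma) = λ³ - tr·λ² + c_1·λ - det, where tr = trace, c_1 = sum of the principal 2×2 minors, det = det(Sigma):
  tr = 4 + 6 + 6 = 16,
  c_1 = (4·6 - (-1)²) + (4·6 - (1)²) + (6·6 - (0)²) = 23 + 23 + 36 = 82,
  det = 4·(6·6 - (0)²) - (-1)·((-1)·6 - (0)·(1)) + (1)·((-1)·(0) - 6·(1)) = 4·(36) - (-1)·(-6) + (1)·(-6) = 132.
  So p(λ) = λ³ - 16λ² + 82λ - 132.
Step 2 — look for an integer root (rational root theorem: any rational root is an integer divisor of 132). Testing λ = 6:
  p(6) = 216 - 576 + 492 - 132 = 0  ✓
  Dividing out (λ - 6): p(λ) = (λ - 6)(λ² - 10λ + 22).
Step 3 — remaining eigenvalues from the quadratic λ² - 10λ + 22 = 0:
  Δ = 10² - 4·22 = 100 - 88 = 12,  λ = (10 ± √12)/2 = (10 ± 3.4641)/2 ≈ 6.7321 or 3.2679.
  Sorted: λ_1 = 6.7321,  λ_2 = 6,  λ_3 = 3.2679  (check: sum = 16 = tr ✓).

Step 4 — unit eigenvector for λ_1 ≈ 6.7321: v spans the null space of (Sigma - λ_1 I), whose rows are
  r_1 = (-2.7321, -1, 1),  r_2 = (-1, -0.7321, 0),  r_3 = (1, 0, -0.7321).
  v is orthogonal to every row, so take v ∝ r_1 × r_2 = ((-1)·(0) - (1)·(-0.7321), (1)·(-1) - (-2.7321)·(0), (-2.7321)·(-0.7321) - (-1)·(-1)) ≈ (0.7321, -1, 1).
  Let u = (0.7321, -1, 1).
  ||u|| = √((0.7321)² + (-1)² + (1)²) = √(2.5359) ≈ 1.5925,  v_1 = u/||u|| ≈ (0.4597, -0.628, 0.628) (||v_1|| = 1).

λ_1 = 6.7321,  λ_2 = 6,  λ_3 = 3.2679;  v_1 ≈ (0.4597, -0.628, 0.628)


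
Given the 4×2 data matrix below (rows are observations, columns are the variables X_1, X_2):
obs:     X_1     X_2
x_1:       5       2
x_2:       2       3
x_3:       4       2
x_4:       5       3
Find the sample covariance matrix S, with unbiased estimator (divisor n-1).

Step 1 — column means:
  mean(X_1) = (5 + 2 + 4 + 5) / 4 = 16/4 = 4
  mean(X_2) = (2 + 3 + 2 + 3) / 4 = 10/4 = 2.5

Step 2 — sample covariance S[i,j] = (1/(n-1)) · Σ_k (x_{k,i} - mean_i) · (x_{k,j} - mean_j), with n-1 = 3.
  S[X_1,X_1] = ((1)·(1) + (-2)·(-2) + (0)·(0) + (1)·(1)) / 3 = 6/3 = 2
  S[X_1,X_2] = ((1)·(-0.5) + (-2)·(0.5) + (0)·(-0.5) + (1)·(0.5)) / 3 = -1/3 = -0.3333
  S[X_2,X_2] = ((-0.5)·(-0.5) + (0.5)·(0.5) + (-0.5)·(-0.5) + (0.5)·(0.5)) / 3 = 1/3 = 0.3333

S is symmetric (S[j,i] = S[i,j]). Assembling:

S = [[2, -0.3333],
 [-0.3333, 0.3333]]


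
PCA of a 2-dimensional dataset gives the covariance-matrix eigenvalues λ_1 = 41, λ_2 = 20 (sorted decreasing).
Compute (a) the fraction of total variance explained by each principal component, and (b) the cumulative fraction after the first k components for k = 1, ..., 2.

Step 1 — total variance = trace(Sigma) = Σ λ_i = 41 + 20 = 61.

Step 2 — fraction explained by component i = λ_i / Σ λ:
  PC1: 41/61 = 0.6721
  PC2: 20/61 = 0.3279

Step 3 — cumulative fraction after k components = (λ_1 + ... + λ_k) / Σ λ:
  k = 1: 41/61 = 0.6721
  k = 2: (41 + 20)/61 = 61/61 = 1

Summary (fraction, with percent):

explained: PC1 0.6721 (67.21%), PC2 0.3279 (32.79%);  cumulative: 0.6721, 1


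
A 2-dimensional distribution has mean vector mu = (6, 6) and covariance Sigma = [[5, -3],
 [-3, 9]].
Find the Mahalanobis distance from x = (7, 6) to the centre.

Step 1 — centre the observation: (x - mu) = (1, 0).

Step 2 — invert Sigma. det(Sigma) = 5·9 - (-3)² = 36.
  Sigma^{-1} = (1/det) · [[d, -b], [-b, a]] = [[0.25, 0.0833],
 [0.0833, 0.1389]].

Step 3 — form the quadratic (x - mu)^T · Sigma^{-1} · (x - mu):
  Sigma^{-1} · (x - mu) = (0.25, 0.0833).
  (x - mu)^T · [Sigma^{-1} · (x - mu)] = (1)·(0.25) + (0)·(0.0833) = 0.25.

Step 4 — take square root: d = √(0.25) ≈ 0.5.

d(x, mu) = √(0.25) ≈ 0.5


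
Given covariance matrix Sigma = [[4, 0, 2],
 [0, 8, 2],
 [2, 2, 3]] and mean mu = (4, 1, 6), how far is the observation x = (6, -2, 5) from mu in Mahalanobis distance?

Step 1 — centre the observation: (x - mu) = (2, -3, -1).

Step 2 — invert Sigma (cofactor / det for 3×3, or solve directly):
  Sigma^{-1} = [[0.4167, 0.0833, -0.3333],
 [0.0833, 0.1667, -0.1667],
 [-0.3333, -0.1667, 0.6667]].

Step 3 — form the quadratic (x - mu)^T · Sigma^{-1} · (x - mu):
  Sigma^{-1} · (x - mu) = (0.9167, -0.1667, -0.8333).
  (x - mu)^T · [Sigma^{-1} · (x - mu)] = (2)·(0.9167) + (-3)·(-0.1667) + (-1)·(-0.8333) = 3.1667.

Step 4 — take square root: d = √(3.1667) ≈ 1.7795.

d(x, mu) = √(3.1667) ≈ 1.7795


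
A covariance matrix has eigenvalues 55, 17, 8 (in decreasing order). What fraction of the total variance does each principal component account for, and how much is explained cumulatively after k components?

Step 1 — total variance = trace(Sigma) = Σ λ_i = 55 + 17 + 8 = 80.

Step 2 — fraction explained by component i = λ_i / Σ λ:
  PC1: 55/80 = 0.6875
  PC2: 17/80 = 0.2125
  PC3: 8/80 = 0.1

Step 3 — cumulative fraction after k components = (λ_1 + ... + λ_k) / Σ λ:
  k = 1: 55/80 = 0.6875
  k = 2: (55 + 17)/80 = 72/80 = 0.9
  k = 3: (55 + 17 + 8)/80 = 80/80 = 1

Summary (fraction, with percent):

explained: PC1 0.6875 (68.75%), PC2 0.2125 (21.25%), PC3 0.1 (10%);  cumulative: 0.6875, 0.9, 1


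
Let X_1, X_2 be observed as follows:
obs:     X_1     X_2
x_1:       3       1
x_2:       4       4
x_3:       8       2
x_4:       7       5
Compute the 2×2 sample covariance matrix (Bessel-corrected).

Step 1 — column means:
  mean(X_1) = (3 + 4 + 8 + 7) / 4 = 22/4 = 5.5
  mean(X_2) = (1 + 4 + 2 + 5) / 4 = 12/4 = 3

Step 2 — sample covariance S[i,j] = (1/(n-1)) · Σ_k (x_{k,i} - mean_i) · (x_{k,j} - mean_j), with n-1 = 3.
  S[X_1,X_1] = ((-2.5)·(-2.5) + (-1.5)·(-1.5) + (2.5)·(2.5) + (1.5)·(1.5)) / 3 = 17/3 = 5.6667
  S[X_1,X_2] = ((-2.5)·(-2) + (-1.5)·(1) + (2.5)·(-1) + (1.5)·(2)) / 3 = 4/3 = 1.3333
  S[X_2,X_2] = ((-2)·(-2) + (1)·(1) + (-1)·(-1) + (2)·(2)) / 3 = 10/3 = 3.3333

S is symmetric (S[j,i] = S[i,j]). Assembling:

S = [[5.6667, 1.3333],
 [1.3333, 3.3333]]


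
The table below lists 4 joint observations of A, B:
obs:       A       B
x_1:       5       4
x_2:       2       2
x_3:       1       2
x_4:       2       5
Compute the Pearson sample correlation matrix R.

Step 1 — column means:
  mean(A) = (5 + 2 + 1 + 2) / 4 = 10/4 = 2.5
  mean(B) = (4 + 2 + 2 + 5) / 4 = 13/4 = 3.25

Step 2 — sample variances and covariances s[i,j] = (1/(n-1)) · Σ_k (x_{k,i} - mean_i) · (x_{k,j} - mean_j), with n-1 = 3:
  s[A,A] = ((2.5)·(2.5) + (-0.5)·(-0.5) + (-1.5)·(-1.5) + (-0.5)·(-0.5)) / 3 = 9/3 = 3
  s[A,B] = ((2.5)·(0.75) + (-0.5)·(-1.25) + (-1.5)·(-1.25) + (-0.5)·(1.75)) / 3 = 3.5/3 = 1.1667
  s[B,B] = ((0.75)·(0.75) + (-1.25)·(-1.25) + (-1.25)·(-1.25) + (1.75)·(1.75)) / 3 = 6.75/3 = 2.25
  Sample standard deviations s_i = √(s[i,i]):
  s(A) = √(3) = 1.7321
  s(B) = √(2.25) = 1.5

Step 3 — r_{ij} = s_{ij} / (s_i · s_j):
  r[A,A] = 1 (diagonal).
  r[A,B] = 1.1667 / (1.7321 · 1.5) = 1.1667 / 2.5981 = 0.4491
  r[B,B] = 1 (diagonal).

R is symmetric with unit diagonal. Assembling:

R = [[1, 0.4491],
 [0.4491, 1]]


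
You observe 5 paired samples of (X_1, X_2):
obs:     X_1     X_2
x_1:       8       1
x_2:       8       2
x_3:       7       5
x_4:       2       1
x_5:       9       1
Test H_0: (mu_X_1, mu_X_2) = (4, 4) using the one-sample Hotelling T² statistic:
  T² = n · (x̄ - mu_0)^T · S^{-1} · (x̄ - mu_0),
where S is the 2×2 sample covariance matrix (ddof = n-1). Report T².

Step 1 — sample mean vector:
  mean(X_1) = (8 + 8 + 7 + 2 + 9) / 5 = 34/5 = 6.8
  mean(X_2) = (1 + 2 + 5 + 1 + 1) / 5 = 10/5 = 2
  x̄ = (6.8, 2),  deviation x̄ - mu_0 = (6.8, 2) - (4, 4) = (2.8, -2).

Step 2 — sample covariance matrix, S[i,j] = (1/(n-1)) · Σ_k (x_{k,i} - mean_i) · (x_{k,j} - mean_j), divisor n-1 = 4:
  S[X_1,X_1] = ((1.2)·(1.2) + (1.2)·(1.2) + (0.2)·(0.2) + (-4.8)·(-4.8) + (2.2)·(2.2)) / 4 = 30.8/4 = 7.7
  S[X_1,X_2] = ((1.2)·(-1) + (1.2)·(0) + (0.2)·(3) + (-4.8)·(-1) + (2.2)·(-1)) / 4 = 2/4 = 0.5
  S[X_2,X_2] = ((-1)·(-1) + (0)·(0) + (3)·(3) + (-1)·(-1) + (-1)·(-1)) / 4 = 12/4 = 3
  S = [[7.7, 0.5],
 [0.5, 3]].

Step 3 — invert S. det(S) = 7.7·3 - (0.5)² = 22.85.
  S^{-1} = (1/det) · [[d, -b], [-b, a]] = [[0.1313, -0.0219],
 [-0.0219, 0.337]].

Step 4 — quadratic form (x̄ - mu_0)^T · S^{-1} · (x̄ - mu_0):
  S^{-1} · (x̄ - mu_0) = (0.4114, -0.7352),
  (x̄ - mu_0)^T · [...] = (2.8)·(0.4114) + (-2)·(-0.7352) = 2.6223.

Step 5 — scale by n: T² = 5 · 2.6223 = 13.1116.

T² ≈ 13.1116


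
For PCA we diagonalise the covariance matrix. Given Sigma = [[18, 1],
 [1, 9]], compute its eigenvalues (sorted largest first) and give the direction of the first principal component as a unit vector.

Step 1 — characteristic polynomial of 2×2 Sigma:
  det(Sigma - λI) = λ² - trace · λ + det = 0.
  trace = 18 + 9 = 27, det = 18·9 - (1)² = 161.
Step 2 — discriminant:
  Δ = trace² - 4·det = 729 - 644 = 85.
Step 3 — eigenvalues:
  λ = (trace ± √Δ)/2 = (27 ± 9.2195)/2,
  λ_1 = 18.1098,  λ_2 = 8.8902.

Step 4 — unit eigenvector for λ_1: solve (Sigma - λ_1 I)v = 0. First row:
  (18 - 18.1098)·v_x + (1)·v_y = 0, i.e. (-0.1098)·v_x + (1)·v_y = 0,
  so v ∝ (b, λ_1 - a) = (1, 0.1098) = u.
  ||u|| = √((1)² + (0.1098)²) = √(1.012) ≈ 1.006,
  v_1 = u/||u|| ≈ (0.994, 0.1091) (||v_1|| = 1).

λ_1 = 18.1098,  λ_2 = 8.8902;  v_1 ≈ (0.994, 0.1091)


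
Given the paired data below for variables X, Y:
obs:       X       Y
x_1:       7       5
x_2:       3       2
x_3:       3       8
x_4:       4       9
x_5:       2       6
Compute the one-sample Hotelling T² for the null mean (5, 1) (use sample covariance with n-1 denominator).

Step 1 — sample mean vector:
  mean(X) = (7 + 3 + 3 + 4 + 2) / 5 = 19/5 = 3.8
  mean(Y) = (5 + 2 + 8 + 9 + 6) / 5 = 30/5 = 6
  x̄ = (3.8, 6),  deviation x̄ - mu_0 = (3.8, 6) - (5, 1) = (-1.2, 5).

Step 2 — sample covariance matrix, S[i,j] = (1/(n-1)) · Σ_k (x_{k,i} - mean_i) · (x_{k,j} - mean_j), divisor n-1 = 4:
  S[X,X] = ((3.2)·(3.2) + (-0.8)·(-0.8) + (-0.8)·(-0.8) + (0.2)·(0.2) + (-1.8)·(-1.8)) / 4 = 14.8/4 = 3.7
  S[X,Y] = ((3.2)·(-1) + (-0.8)·(-4) + (-0.8)·(2) + (0.2)·(3) + (-1.8)·(0)) / 4 = -1/4 = -0.25
  S[Y,Y] = ((-1)·(-1) + (-4)·(-4) + (2)·(2) + (3)·(3) + (0)·(0)) / 4 = 30/4 = 7.5
  S = [[3.7, -0.25],
 [-0.25, 7.5]].

Step 3 — invert S. det(S) = 3.7·7.5 - (-0.25)² = 27.6875.
  S^{-1} = (1/det) · [[d, -b], [-b, a]] = [[0.2709, 0.009],
 [0.009, 0.1336]].

Step 4 — quadratic form (x̄ - mu_0)^T · S^{-1} · (x̄ - mu_0):
  S^{-1} · (x̄ - mu_0) = (-0.2799, 0.6573),
  (x̄ - mu_0)^T · [...] = (-1.2)·(-0.2799) + (5)·(0.6573) = 3.6226.

Step 5 — scale by n: T² = 5 · 3.6226 = 18.1129.

T² ≈ 18.1129


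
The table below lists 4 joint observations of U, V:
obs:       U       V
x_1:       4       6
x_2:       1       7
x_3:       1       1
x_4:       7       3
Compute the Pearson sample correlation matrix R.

Step 1 — column means:
  mean(U) = (4 + 1 + 1 + 7) / 4 = 13/4 = 3.25
  mean(V) = (6 + 7 + 1 + 3) / 4 = 17/4 = 4.25

Step 2 — sample variances and covariances s[i,j] = (1/(n-1)) · Σ_k (x_{k,i} - mean_i) · (x_{k,j} - mean_j), with n-1 = 3:
  s[U,U] = ((0.75)·(0.75) + (-2.25)·(-2.25) + (-2.25)·(-2.25) + (3.75)·(3.75)) / 3 = 24.75/3 = 8.25
  s[U,V] = ((0.75)·(1.75) + (-2.25)·(2.75) + (-2.25)·(-3.25) + (3.75)·(-1.25)) / 3 = -2.25/3 = -0.75
  s[V,V] = ((1.75)·(1.75) + (2.75)·(2.75) + (-3.25)·(-3.25) + (-1.25)·(-1.25)) / 3 = 22.75/3 = 7.5833
  Sample standard deviations s_i = √(s[i,i]):
  s(U) = √(8.25) = 2.8723
  s(V) = √(7.5833) = 2.7538

Step 3 — r_{ij} = s_{ij} / (s_i · s_j):
  r[U,U] = 1 (diagonal).
  r[U,V] = -0.75 / (2.8723 · 2.7538) = -0.75 / 7.9096 = -0.0948
  r[V,V] = 1 (diagonal).

R is symmetric with unit diagonal. Assembling:

R = [[1, -0.0948],
 [-0.0948, 1]]


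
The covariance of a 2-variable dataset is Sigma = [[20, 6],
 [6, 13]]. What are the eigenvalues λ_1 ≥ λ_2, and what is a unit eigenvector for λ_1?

Step 1 — characteristic polynomial of 2×2 Sigma:
  det(Sigma - λI) = λ² - trace · λ + det = 0.
  trace = 20 + 13 = 33, det = 20·13 - (6)² = 224.
Step 2 — discriminant:
  Δ = trace² - 4·det = 1089 - 896 = 193.
Step 3 — eigenvalues:
  λ = (trace ± √Δ)/2 = (33 ± 13.8924)/2,
  λ_1 = 23.4462,  λ_2 = 9.5538.

Step 4 — unit eigenvector for λ_1: solve (Sigma - λ_1 I)v = 0. First row:
  (20 - 23.4462)·v_x + (6)·v_y = 0, i.e. (-3.4462)·v_x + (6)·v_y = 0,
  so v ∝ (b, λ_1 - a) = (6, 3.4462) = u.
  ||u|| = √((6)² + (3.4462)²) = √(47.8764) ≈ 6.9193,
  v_1 = u/||u|| ≈ (0.8671, 0.4981) (||v_1|| = 1).

λ_1 = 23.4462,  λ_2 = 9.5538;  v_1 ≈ (0.8671, 0.4981)


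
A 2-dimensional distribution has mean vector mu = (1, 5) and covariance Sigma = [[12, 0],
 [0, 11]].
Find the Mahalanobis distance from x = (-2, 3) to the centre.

Step 1 — centre the observation: (x - mu) = (-3, -2).

Step 2 — invert Sigma. det(Sigma) = 12·11 - (0)² = 132.
  Sigma^{-1} = (1/det) · [[d, -b], [-b, a]] = [[0.0833, 0],
 [0, 0.0909]].

Step 3 — form the quadratic (x - mu)^T · Sigma^{-1} · (x - mu):
  Sigma^{-1} · (x - mu) = (-0.25, -0.1818).
  (x - mu)^T · [Sigma^{-1} · (x - mu)] = (-3)·(-0.25) + (-2)·(-0.1818) = 1.1136.

Step 4 — take square root: d = √(1.1136) ≈ 1.0553.

d(x, mu) = √(1.1136) ≈ 1.0553


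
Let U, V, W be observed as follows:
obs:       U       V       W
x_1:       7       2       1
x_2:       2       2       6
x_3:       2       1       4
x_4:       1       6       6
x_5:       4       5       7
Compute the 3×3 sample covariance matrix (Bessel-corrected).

Step 1 — column means:
  mean(U) = (7 + 2 + 2 + 1 + 4) / 5 = 16/5 = 3.2
  mean(V) = (2 + 2 + 1 + 6 + 5) / 5 = 16/5 = 3.2
  mean(W) = (1 + 6 + 4 + 6 + 7) / 5 = 24/5 = 4.8

Step 2 — sample covariance S[i,j] = (1/(n-1)) · Σ_k (x_{k,i} - mean_i) · (x_{k,j} - mean_j), with n-1 = 4.
  S[U,U] = ((3.8)·(3.8) + (-1.2)·(-1.2) + (-1.2)·(-1.2) + (-2.2)·(-2.2) + (0.8)·(0.8)) / 4 = 22.8/4 = 5.7
  S[U,V] = ((3.8)·(-1.2) + (-1.2)·(-1.2) + (-1.2)·(-2.2) + (-2.2)·(2.8) + (0.8)·(1.8)) / 4 = -5.2/4 = -1.3
  S[U,W] = ((3.8)·(-3.8) + (-1.2)·(1.2) + (-1.2)·(-0.8) + (-2.2)·(1.2) + (0.8)·(2.2)) / 4 = -15.8/4 = -3.95
  S[V,V] = ((-1.2)·(-1.2) + (-1.2)·(-1.2) + (-2.2)·(-2.2) + (2.8)·(2.8) + (1.8)·(1.8)) / 4 = 18.8/4 = 4.7
  S[V,W] = ((-1.2)·(-3.8) + (-1.2)·(1.2) + (-2.2)·(-0.8) + (2.8)·(1.2) + (1.8)·(2.2)) / 4 = 12.2/4 = 3.05
  S[W,W] = ((-3.8)·(-3.8) + (1.2)·(1.2) + (-0.8)·(-0.8) + (1.2)·(1.2) + (2.2)·(2.2)) / 4 = 22.8/4 = 5.7

S is symmetric (S[j,i] = S[i,j]). Assembling:

S = [[5.7, -1.3, -3.95],
 [-1.3, 4.7, 3.05],
 [-3.95, 3.05, 5.7]]


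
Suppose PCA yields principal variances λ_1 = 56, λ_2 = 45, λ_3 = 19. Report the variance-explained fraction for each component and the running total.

Step 1 — total variance = trace(Sigma) = Σ λ_i = 56 + 45 + 19 = 120.

Step 2 — fraction explained by component i = λ_i / Σ λ:
  PC1: 56/120 = 0.4667
  PC2: 45/120 = 0.375
  PC3: 19/120 = 0.1583

Step 3 — cumulative fraction after k components = (λ_1 + ... + λ_k) / Σ λ:
  k = 1: 56/120 = 0.4667
  k = 2: (56 + 45)/120 = 101/120 = 0.8417
  k = 3: (56 + 45 + 19)/120 = 120/120 = 1

Summary (fraction, with percent):

explained: PC1 0.4667 (46.67%), PC2 0.375 (37.5%), PC3 0.1583 (15.83%);  cumulative: 0.4667, 0.8417, 1
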